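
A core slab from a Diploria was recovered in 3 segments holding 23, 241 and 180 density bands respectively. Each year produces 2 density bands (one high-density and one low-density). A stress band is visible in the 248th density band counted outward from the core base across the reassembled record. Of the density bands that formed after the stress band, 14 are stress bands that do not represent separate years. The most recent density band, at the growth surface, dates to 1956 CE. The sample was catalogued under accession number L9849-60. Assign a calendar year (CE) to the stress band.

Total density bands = 23 + 241 + 180 = 444.
444 − 248 = 196 density bands lie beyond the stress band toward the growth surface.
196 − 14 false = 182 true density bands after the stress band.
182 density bands at 2 per year is 182 / 2 = 91 years.
Counting back 91 years from 1956 CE places the stress band in 1956 − 91 = 1865 CE.

1865 CE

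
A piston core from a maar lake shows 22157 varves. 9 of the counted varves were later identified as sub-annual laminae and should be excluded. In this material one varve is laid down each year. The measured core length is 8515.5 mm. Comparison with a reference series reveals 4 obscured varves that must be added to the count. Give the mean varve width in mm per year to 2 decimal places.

0.38 mm per year

Correcting the raw count gives 22157 − 9 + 4 = 22152 true varves.
Extension rate ≈ 8515.5 / 22152 = 0.38 mm per year.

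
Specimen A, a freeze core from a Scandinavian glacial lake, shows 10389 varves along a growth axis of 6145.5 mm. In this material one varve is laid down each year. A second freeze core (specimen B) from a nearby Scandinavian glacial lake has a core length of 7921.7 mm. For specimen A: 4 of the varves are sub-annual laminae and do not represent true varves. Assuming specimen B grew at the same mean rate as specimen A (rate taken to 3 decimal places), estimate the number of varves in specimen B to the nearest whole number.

Specimen A: correcting the raw count gives 10389 − 4 = 10385 true varves.
A: Mean rate = 6145.5 mm / 10385 years ≈ 0.592 mm per year.
Specimen B: 7921.7 mm / 0.592 mm per year = 13381.25 years ≈ 13381 varves.

13381 varves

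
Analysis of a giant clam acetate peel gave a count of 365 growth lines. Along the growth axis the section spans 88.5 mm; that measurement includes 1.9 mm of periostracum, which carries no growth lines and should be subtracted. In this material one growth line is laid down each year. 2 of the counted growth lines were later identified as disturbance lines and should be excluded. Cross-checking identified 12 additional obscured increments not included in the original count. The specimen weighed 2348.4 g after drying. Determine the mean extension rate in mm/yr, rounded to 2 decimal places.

0.23 mm/yr

Correcting the raw count gives 365 − 2 + 12 = 375 true growth lines.
Net length = 88.5 − 1.9 = 86.6 mm.
Extension rate ≈ 86.6 / 375 = 0.23 mm/yr.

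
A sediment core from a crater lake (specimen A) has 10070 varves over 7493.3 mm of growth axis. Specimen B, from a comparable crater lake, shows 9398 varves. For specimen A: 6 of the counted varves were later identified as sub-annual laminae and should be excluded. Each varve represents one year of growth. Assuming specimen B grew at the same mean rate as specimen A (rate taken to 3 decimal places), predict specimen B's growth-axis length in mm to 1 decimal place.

Specimen A: after corrections the count is 10070 − 6 = 10064 varves.
A: Extension rate ≈ 7493.3 / 10064 = 0.745 mm/year.
B's length ≈ 0.745 × 9398 = 7001.5 mm.

7001.5 mm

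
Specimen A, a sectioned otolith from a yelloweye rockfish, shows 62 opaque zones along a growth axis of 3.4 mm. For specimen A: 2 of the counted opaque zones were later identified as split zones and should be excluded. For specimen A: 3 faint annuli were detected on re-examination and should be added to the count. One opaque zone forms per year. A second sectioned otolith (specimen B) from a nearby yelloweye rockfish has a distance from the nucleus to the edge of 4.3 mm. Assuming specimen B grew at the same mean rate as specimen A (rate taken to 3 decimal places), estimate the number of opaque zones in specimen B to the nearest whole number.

Specimen A: adjusted count: 62 − 2 + 3 = 63 opaque zones.
A: Extension rate ≈ 3.4 / 63 = 0.054 mm/year.
For B, 4.3 / 0.054 = 79.63 years ≈ 80 opaque zones.

80 opaque zones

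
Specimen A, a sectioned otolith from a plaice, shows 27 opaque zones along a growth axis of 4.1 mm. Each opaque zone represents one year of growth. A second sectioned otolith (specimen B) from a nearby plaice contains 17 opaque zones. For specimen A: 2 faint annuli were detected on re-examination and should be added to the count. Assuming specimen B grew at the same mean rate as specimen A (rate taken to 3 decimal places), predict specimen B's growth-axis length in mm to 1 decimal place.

2.4 mm

Specimen A: true opaque zone count = 27 + 2 = 29.
A: Extension rate ≈ 4.1 / 29 = 0.141 mm per year.
Length of B = 0.141 × 17 = 2.4 mm.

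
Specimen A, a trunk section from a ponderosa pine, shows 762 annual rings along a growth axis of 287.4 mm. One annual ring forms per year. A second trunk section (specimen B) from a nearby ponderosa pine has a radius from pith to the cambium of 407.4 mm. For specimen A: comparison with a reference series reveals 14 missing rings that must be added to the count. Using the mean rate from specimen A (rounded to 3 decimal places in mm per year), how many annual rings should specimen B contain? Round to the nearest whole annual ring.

Specimen A: after corrections the count is 762 + 14 = 776 annual rings.
A: 287.4 mm over 776 years gives 287.4 / 776 ≈ 0.370 mm/yr.
For B, 407.4 / 0.370 = 1101.08 years ≈ 1101 annual rings.

1101 annual rings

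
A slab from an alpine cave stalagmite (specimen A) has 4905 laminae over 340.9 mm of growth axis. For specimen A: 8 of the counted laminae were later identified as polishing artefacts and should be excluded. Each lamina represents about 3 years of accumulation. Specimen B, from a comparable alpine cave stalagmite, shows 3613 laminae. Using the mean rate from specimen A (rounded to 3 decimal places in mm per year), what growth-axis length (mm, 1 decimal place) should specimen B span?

249.3 mm

Specimen A: correcting the raw count gives 4905 − 8 = 4897 true laminae.
Specimen A: 4897 laminae at 3 years each span 4897 × 3 = 14691 years.
A: Mean rate = 340.9 mm / 14691 years ≈ 0.023 mm/yr.
Specimen B: at 3 years per lamina, 3613 × 3 = 10839 years. B's length ≈ 0.023 × 10839 = 249.3 mm.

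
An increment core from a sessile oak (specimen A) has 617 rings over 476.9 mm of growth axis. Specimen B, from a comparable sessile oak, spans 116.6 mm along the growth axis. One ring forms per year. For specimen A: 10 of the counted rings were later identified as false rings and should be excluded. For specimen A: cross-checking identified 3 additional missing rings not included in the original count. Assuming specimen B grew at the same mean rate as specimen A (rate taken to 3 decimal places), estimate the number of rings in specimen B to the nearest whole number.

Specimen A: true ring count = 617 − 10 + 3 = 610.
A: Extension rate ≈ 476.9 / 610 = 0.782 mm/year.
Specimen B: 116.6 mm / 0.782 mm per year = 149.10 years ≈ 149 rings.

149 rings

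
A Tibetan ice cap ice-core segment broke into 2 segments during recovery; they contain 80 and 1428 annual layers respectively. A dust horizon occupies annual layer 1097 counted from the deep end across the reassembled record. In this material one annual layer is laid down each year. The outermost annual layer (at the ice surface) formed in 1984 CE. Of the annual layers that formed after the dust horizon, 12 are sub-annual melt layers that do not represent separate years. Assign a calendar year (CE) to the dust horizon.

Total annual layers = 80 + 1428 = 1508.
The dust horizon sits at annual layer 1097 from the deep end, so 1508 − 1097 = 411 annual layers formed after it.
Removing the 12 false annual layers leaves 411 − 12 = 399 true annual layers beyond the dust horizon.
Counting back 399 years from 1984 CE places the dust horizon in 1984 − 399 = 1585 CE.

1585 CE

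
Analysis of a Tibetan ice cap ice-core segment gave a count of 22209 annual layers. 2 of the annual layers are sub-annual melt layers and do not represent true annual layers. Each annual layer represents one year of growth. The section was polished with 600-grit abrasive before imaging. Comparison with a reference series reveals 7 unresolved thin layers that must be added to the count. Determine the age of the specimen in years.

Adjusted count: 22209 − 2 + 7 = 22214 annual layers.
At one annual layer per year, that is 22214 years.

22214 years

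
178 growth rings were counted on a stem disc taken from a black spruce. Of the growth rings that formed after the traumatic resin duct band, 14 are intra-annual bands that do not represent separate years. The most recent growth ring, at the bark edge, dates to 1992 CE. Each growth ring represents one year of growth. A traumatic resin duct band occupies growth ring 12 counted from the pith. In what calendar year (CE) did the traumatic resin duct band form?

1840 CE

178 − 12 = 166 growth rings lie beyond the traumatic resin duct band toward the bark edge.
166 − 14 false = 152 true growth rings after the traumatic resin duct band.
Counting back 152 years from 1992 CE places the traumatic resin duct band in 1992 − 152 = 1840 CE.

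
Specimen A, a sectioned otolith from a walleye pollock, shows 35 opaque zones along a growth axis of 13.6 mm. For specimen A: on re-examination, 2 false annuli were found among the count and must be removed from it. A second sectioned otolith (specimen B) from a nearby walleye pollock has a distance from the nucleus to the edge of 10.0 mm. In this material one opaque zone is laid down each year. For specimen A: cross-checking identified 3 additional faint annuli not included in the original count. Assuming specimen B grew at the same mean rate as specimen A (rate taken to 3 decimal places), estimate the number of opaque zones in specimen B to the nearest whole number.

Specimen A: correcting the raw count gives 35 − 2 + 3 = 36 true opaque zones.
A: Extension rate ≈ 13.6 / 36 = 0.378 mm per year.
For B, 10.0 / 0.378 = 26.46 years ≈ 26 opaque zones.

26 opaque zones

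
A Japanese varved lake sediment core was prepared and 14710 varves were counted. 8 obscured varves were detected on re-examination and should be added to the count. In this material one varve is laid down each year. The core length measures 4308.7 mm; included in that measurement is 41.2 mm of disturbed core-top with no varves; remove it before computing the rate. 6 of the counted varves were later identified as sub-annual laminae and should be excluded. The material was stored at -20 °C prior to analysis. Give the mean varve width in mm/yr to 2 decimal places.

0.29 mm/yr

Adjusted count: 14710 − 6 + 8 = 14712 varves.
Removing the 41.2 mm offcut leaves 4308.7 − 41.2 = 4267.5 mm.
Mean rate = 4267.5 mm / 14712 years ≈ 0.29 mm/yr.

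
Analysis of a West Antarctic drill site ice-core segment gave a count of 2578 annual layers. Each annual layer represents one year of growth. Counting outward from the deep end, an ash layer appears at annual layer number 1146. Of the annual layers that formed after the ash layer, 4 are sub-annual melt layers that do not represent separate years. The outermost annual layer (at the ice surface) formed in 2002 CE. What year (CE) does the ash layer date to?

574 CE

The ash layer sits at annual layer 1146 from the deep end, so 2578 − 1146 = 1432 annual layers formed after it.
Removing the 4 false annual layers leaves 1432 − 4 = 1428 true annual layers beyond the ash layer.
2002 − 1428 = 574 CE.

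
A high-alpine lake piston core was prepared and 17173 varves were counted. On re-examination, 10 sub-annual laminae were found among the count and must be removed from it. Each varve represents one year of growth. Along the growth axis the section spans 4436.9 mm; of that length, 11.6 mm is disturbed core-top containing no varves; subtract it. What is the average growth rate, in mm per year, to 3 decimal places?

Correcting the raw count gives 17173 − 10 = 17163 true varves.
Net length = 4436.9 − 11.6 = 4425.3 mm.
4425.3 mm over 17163 years gives 4425.3 / 17163 ≈ 0.258 mm per year.

0.258 mm per year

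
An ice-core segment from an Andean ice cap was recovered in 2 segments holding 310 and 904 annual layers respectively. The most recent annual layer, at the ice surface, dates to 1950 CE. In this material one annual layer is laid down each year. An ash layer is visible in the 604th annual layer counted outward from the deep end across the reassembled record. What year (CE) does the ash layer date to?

Total annual layers = 310 + 904 = 1214.
The ash layer sits at annual layer 604 from the deep end, so 1214 − 604 = 610 annual layers formed after it.
1950 − 610 = 1340 CE.

1340 CE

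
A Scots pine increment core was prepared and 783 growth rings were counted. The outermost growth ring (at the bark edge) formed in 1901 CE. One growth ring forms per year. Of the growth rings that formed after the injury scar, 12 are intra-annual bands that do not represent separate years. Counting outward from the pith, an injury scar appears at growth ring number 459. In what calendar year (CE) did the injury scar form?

1589 CE

The injury scar sits at growth ring 459 from the pith, so 783 − 459 = 324 growth rings formed after it.
Removing the 12 false growth rings leaves 324 − 12 = 312 true growth rings beyond the injury scar.
The growth ring at the bark edge is 1901 CE, so the injury scar dates to 1901 − 312 = 1589 CE.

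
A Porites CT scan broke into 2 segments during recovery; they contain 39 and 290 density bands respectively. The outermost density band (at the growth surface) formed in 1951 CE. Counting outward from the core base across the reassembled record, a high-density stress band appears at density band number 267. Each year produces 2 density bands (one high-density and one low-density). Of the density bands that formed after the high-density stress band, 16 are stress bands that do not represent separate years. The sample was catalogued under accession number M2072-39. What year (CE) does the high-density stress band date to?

1928 CE

Total density bands = 39 + 290 = 329.
The high-density stress band sits at density band 267 from the core base, so 329 − 267 = 62 density bands formed after it.
Removing the 16 false density bands leaves 62 − 16 = 46 true density bands beyond the high-density stress band.
With 2 density bands per year, 46 / 2 = 23 years.
Counting back 23 years from 1951 CE places the high-density stress band in 1951 − 23 = 1928 CE.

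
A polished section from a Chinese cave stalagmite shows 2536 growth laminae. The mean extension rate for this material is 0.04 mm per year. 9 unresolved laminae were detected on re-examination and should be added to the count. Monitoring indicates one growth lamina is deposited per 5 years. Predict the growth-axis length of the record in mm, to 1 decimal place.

Correcting the raw count gives 2536 + 9 = 2545 true growth laminae.
2545 growth laminae at 5 years each span 2545 × 5 = 12725 years.
Length ≈ 0.04 × 12725 = 509.0 mm.

509.0 mm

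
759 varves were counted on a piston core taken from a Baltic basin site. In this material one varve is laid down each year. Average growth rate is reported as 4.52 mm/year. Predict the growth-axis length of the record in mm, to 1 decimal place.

3430.7 mm

759 years of growth are recorded.
759 years at 4.52 mm/year gives 4.52 × 759 = 3430.7 mm.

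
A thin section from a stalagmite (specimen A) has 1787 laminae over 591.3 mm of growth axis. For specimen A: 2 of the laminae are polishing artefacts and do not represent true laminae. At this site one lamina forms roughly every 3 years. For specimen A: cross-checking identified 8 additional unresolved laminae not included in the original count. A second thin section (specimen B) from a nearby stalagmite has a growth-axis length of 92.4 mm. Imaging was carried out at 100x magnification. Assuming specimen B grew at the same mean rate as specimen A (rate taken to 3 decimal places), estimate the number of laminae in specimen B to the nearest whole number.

Specimen A: after corrections the count is 1787 − 2 + 8 = 1793 laminae.
Specimen A: multiplying by 3 years per lamina: 1793 × 3 = 5379 years.
A: Mean rate = 591.3 mm / 5379 years ≈ 0.110 mm/yr.
For B, 92.4 / 0.110 = 840.00 years; at 3 years per lamina that is 840.00 / 3 ≈ 280 laminae.

280 laminae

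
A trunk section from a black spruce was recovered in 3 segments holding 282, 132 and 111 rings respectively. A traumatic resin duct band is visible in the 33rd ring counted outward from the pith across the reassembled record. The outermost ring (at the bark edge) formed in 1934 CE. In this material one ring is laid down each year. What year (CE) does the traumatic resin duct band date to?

1442 CE

Total rings = 282 + 132 + 111 = 525.
Between ring 33 and the bark edge there are 525 − 33 = 492 rings.
1934 − 492 = 1442 CE.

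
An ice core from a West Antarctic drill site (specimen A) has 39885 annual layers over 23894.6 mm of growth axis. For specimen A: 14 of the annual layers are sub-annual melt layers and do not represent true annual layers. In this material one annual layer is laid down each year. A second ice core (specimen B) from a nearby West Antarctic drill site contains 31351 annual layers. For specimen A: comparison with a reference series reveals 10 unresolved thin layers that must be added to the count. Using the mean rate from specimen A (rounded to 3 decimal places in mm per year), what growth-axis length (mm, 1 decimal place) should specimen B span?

18779.2 mm

Specimen A: correcting the raw count gives 39885 − 14 + 10 = 39881 true annual layers.
A: 23894.6 mm over 39881 years gives 23894.6 / 39881 ≈ 0.599 mm/year.
Length of B = 0.599 × 31351 = 18779.2 mm.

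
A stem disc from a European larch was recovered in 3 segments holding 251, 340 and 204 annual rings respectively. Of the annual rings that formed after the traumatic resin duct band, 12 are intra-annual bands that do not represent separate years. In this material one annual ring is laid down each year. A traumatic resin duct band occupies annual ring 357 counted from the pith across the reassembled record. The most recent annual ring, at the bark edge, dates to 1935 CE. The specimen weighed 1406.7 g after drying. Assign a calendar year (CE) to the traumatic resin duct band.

Total annual rings = 251 + 340 + 204 = 795.
795 − 357 = 438 annual rings lie beyond the traumatic resin duct band toward the bark edge.
438 − 12 false = 426 true annual rings after the traumatic resin duct band.
1935 − 426 = 1509 CE.

1509 CE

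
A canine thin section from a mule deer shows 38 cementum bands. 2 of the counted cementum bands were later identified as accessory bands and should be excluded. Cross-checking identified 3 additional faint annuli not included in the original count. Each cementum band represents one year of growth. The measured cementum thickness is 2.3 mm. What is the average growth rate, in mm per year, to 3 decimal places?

True cementum band count = 38 − 2 + 3 = 39.
Extension rate ≈ 2.3 / 39 = 0.059 mm per year.

0.059 mm per year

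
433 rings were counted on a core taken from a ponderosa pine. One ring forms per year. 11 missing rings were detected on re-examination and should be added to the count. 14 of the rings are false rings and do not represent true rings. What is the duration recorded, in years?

Correcting the raw count gives 433 − 14 + 11 = 430 true rings.
With a one-to-one ring periodicity this is 430 years.

430 years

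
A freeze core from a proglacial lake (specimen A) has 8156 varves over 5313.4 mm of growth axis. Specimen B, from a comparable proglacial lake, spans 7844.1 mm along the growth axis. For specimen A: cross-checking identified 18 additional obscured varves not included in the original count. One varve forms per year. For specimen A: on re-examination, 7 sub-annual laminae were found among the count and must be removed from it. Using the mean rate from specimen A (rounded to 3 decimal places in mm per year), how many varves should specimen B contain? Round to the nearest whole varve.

12049 varves

Specimen A: true varve count = 8156 − 7 + 18 = 8167.
A: Mean rate = 5313.4 mm / 8167 years ≈ 0.651 mm per year.
For B, 7844.1 / 0.651 = 12049.31 years ≈ 12049 varves.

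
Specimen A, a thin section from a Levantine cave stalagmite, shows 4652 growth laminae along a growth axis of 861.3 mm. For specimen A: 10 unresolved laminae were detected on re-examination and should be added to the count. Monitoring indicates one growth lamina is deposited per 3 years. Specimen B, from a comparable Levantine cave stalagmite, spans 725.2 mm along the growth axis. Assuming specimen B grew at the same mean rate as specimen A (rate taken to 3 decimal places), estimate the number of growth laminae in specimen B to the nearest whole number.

3899 growth laminae

Specimen A: true growth lamina count = 4652 + 10 = 4662.
Specimen A: at 3 years per growth lamina, 4662 × 3 = 13986 years.
A: Extension rate ≈ 861.3 / 13986 = 0.062 mm/yr.
Specimen B: 725.2 mm / 0.062 mm per year = 11696.77 years; at 3 years per growth lamina that is 11696.77 / 3 ≈ 3899 growth laminae.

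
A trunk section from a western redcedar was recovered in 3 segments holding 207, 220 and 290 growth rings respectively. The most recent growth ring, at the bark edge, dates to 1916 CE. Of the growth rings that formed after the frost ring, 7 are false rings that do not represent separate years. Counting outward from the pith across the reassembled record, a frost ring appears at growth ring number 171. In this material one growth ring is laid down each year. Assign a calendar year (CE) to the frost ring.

Total growth rings = 207 + 220 + 290 = 717.
Between growth ring 171 and the bark edge there are 717 − 171 = 546 growth rings.
546 − 7 false = 539 true growth rings after the frost ring.
The growth ring at the bark edge is 1916 CE, so the frost ring dates to 1916 − 539 = 1377 CE.

1377 CE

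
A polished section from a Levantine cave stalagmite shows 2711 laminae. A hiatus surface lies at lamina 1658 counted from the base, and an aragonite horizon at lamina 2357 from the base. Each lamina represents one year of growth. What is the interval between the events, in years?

The two markers are separated by 2357 − 1658 = 699 laminae.
At one lamina per year, 699 years elapsed between them.

699 years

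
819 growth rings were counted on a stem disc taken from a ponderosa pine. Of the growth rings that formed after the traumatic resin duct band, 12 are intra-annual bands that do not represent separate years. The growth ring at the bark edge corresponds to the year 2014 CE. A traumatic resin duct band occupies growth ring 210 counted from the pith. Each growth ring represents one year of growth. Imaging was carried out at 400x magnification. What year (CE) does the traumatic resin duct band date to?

The traumatic resin duct band sits at growth ring 210 from the pith, so 819 − 210 = 609 growth rings formed after it.
609 − 12 false = 597 true growth rings after the traumatic resin duct band.
The growth ring at the bark edge is 2014 CE, so the traumatic resin duct band dates to 2014 − 597 = 1417 CE.

1417 CE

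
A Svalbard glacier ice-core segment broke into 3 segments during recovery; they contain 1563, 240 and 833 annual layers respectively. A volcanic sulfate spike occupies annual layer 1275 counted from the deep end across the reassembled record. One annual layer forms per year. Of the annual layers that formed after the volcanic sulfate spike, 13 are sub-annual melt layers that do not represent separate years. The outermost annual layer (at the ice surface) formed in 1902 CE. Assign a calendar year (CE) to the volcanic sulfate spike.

Total annual layers = 1563 + 240 + 833 = 2636.
Between annual layer 1275 and the ice surface there are 2636 − 1275 = 1361 annual layers.
Excluding 13 false annual layers: 1361 − 13 = 1348.
Counting back 1348 years from 1902 CE places the volcanic sulfate spike in 1902 − 1348 = 554 CE.

554 CE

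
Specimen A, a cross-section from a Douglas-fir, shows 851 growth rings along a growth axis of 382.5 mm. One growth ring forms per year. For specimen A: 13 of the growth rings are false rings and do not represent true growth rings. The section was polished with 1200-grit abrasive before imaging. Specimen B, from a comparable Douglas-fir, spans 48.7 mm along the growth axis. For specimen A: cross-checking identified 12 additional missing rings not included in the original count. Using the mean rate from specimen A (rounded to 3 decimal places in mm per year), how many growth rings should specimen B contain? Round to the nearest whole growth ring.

108 growth rings

Specimen A: after corrections the count is 851 − 13 + 12 = 850 growth rings.
A: Extension rate ≈ 382.5 / 850 = 0.450 mm per year.
Specimen B: 48.7 mm / 0.450 mm per year = 108.22 years ≈ 108 growth rings.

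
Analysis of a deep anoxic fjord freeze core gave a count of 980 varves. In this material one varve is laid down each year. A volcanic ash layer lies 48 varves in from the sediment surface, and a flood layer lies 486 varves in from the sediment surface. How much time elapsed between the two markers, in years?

438 years

486 − 48 = 438 varves lie between the two events.
One varve per year makes the interval 438 years.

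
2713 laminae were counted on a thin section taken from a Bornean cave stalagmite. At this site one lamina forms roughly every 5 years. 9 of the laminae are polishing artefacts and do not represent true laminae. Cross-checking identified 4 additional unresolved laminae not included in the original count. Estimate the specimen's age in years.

Adjusted count: 2713 − 9 + 4 = 2708 laminae.
At 5 years per lamina, 2708 × 5 = 13540 years.

13540 years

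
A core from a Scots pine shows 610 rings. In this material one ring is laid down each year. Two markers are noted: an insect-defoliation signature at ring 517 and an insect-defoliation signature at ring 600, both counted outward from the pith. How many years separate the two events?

83 yr

The two markers are separated by 600 − 517 = 83 rings.
One ring per year makes the interval 83 years.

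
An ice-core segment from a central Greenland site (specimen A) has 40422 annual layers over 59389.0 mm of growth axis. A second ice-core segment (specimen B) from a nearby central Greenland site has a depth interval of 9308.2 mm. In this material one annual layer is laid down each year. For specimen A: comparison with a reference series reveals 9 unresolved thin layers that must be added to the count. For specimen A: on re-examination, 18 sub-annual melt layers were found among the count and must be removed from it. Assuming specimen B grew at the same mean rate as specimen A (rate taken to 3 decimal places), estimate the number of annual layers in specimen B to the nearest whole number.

6332 annual layers

Specimen A: adjusted count: 40422 − 18 + 9 = 40413 annual layers.
A: Extension rate ≈ 59389.0 / 40413 = 1.470 mm/year.
Specimen B: 9308.2 mm / 1.470 mm per year = 6332.11 years ≈ 6332 annual layers.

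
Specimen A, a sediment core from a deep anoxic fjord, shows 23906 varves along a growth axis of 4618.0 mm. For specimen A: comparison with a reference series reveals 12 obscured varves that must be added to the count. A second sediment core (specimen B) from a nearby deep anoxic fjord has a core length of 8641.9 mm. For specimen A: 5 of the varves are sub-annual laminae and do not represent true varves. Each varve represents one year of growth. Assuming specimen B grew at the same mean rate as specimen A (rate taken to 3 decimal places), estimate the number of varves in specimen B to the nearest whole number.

Specimen A: adjusted count: 23906 − 5 + 12 = 23913 varves.
A: Extension rate ≈ 4618.0 / 23913 = 0.193 mm/yr.
For B, 8641.9 / 0.193 = 44776.68 years ≈ 44777 varves.

44777 varves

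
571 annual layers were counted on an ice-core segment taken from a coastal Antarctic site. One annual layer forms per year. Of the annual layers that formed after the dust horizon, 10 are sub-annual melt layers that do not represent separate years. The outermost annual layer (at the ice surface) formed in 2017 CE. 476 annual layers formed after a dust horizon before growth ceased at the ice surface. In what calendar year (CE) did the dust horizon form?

476 annual layers formed after the dust horizon.
476 − 10 false = 466 true annual layers after the dust horizon.
Counting back 466 years from 2017 CE places the dust horizon in 2017 − 466 = 1551 CE.

1551 CE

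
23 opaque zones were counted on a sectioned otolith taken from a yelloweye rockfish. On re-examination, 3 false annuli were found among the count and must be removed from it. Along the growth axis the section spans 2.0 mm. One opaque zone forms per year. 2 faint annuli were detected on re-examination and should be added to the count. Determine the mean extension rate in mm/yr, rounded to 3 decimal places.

0.091 mm/yr

After corrections the count is 23 − 3 + 2 = 22 opaque zones.
Extension rate ≈ 2.0 / 22 = 0.091 mm/yr.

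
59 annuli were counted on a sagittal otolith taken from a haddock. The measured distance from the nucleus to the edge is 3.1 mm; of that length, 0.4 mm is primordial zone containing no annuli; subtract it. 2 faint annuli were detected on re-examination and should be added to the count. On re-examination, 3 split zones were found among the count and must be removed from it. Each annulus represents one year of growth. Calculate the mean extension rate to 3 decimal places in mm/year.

After corrections the count is 59 − 3 + 2 = 58 annuli.
Removing the 0.4 mm offcut leaves 3.1 − 0.4 = 2.7 mm.
Mean rate = 2.7 mm / 58 years ≈ 0.047 mm/year.

0.047 mm/year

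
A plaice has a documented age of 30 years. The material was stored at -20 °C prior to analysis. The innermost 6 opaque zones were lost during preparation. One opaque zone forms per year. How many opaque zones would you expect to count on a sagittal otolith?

24 opaque zones

Expected opaque zones over 30 years: 30.
Subtracting the 6 opaque zones not captured gives 30 − 6 = 24 opaque zones in the record.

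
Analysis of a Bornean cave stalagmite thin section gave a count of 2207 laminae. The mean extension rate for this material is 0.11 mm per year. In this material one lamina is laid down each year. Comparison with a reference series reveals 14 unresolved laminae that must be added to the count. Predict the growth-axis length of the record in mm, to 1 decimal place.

Adjusted count: 2207 + 14 = 2221 laminae.
2221 years at 0.11 mm/year gives 0.11 × 2221 = 244.3 mm.

244.3 mm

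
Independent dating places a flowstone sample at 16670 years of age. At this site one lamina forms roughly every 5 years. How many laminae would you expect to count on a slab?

One lamina every 5 years means 16670 / 5 = 3334 laminae.
So 3334 laminae should be present.

3334 laminae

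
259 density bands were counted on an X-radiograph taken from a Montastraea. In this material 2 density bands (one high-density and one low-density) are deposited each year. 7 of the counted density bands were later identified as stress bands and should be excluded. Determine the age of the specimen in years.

126 years

Adjusted count: 259 − 7 = 252 density bands.
With 2 density bands per year, 252 / 2 = 126 years.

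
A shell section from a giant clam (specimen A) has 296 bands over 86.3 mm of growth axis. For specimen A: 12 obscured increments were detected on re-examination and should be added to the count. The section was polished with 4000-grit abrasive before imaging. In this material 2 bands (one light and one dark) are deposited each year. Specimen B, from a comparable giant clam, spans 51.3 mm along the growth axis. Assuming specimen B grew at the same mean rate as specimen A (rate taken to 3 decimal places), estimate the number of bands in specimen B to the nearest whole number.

Specimen A: adjusted count: 296 + 12 = 308 bands.
Specimen A: dividing by 2 bands per year: 308 / 2 = 154 years.
A: Extension rate ≈ 86.3 / 154 = 0.560 mm per year.
For B, 51.3 / 0.560 = 91.61 years; at 2 bands per year that is 91.61 × 2 ≈ 183 bands.

183 bands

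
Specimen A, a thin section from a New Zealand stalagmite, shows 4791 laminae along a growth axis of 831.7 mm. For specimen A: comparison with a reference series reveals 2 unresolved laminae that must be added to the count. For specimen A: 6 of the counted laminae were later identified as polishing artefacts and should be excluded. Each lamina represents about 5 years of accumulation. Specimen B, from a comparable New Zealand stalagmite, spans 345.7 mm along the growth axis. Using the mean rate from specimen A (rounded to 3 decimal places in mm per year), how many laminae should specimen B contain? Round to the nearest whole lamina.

Specimen A: true lamina count = 4791 − 6 + 2 = 4787.
Specimen A: 4787 laminae at 5 years each span 4787 × 5 = 23935 years.
A: 831.7 mm over 23935 years gives 831.7 / 23935 ≈ 0.035 mm per year.
For B, 345.7 / 0.035 = 9877.14 years; at 5 years per lamina that is 9877.14 / 5 ≈ 1975 laminae.

1975 laminae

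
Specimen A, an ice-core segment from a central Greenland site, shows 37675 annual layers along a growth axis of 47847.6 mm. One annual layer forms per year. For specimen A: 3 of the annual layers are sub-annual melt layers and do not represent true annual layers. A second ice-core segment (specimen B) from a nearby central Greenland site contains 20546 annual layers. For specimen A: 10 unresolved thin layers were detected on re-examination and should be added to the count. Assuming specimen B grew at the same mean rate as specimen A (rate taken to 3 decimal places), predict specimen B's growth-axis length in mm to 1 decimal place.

Specimen A: adjusted count: 37675 − 3 + 10 = 37682 annual layers.
A: Extension rate ≈ 47847.6 / 37682 = 1.270 mm per year.
Length of B = 1.270 × 20546 = 26093.4 mm.

26093.4 mm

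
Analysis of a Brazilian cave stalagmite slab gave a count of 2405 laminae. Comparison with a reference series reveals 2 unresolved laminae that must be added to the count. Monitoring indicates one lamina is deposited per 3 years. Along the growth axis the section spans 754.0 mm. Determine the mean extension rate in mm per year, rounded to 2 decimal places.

0.10 mm per year

True lamina count = 2405 + 2 = 2407.
2407 laminae at 3 years each span 2407 × 3 = 7221 years.
Mean rate = 754.0 mm / 7221 years ≈ 0.10 mm per year.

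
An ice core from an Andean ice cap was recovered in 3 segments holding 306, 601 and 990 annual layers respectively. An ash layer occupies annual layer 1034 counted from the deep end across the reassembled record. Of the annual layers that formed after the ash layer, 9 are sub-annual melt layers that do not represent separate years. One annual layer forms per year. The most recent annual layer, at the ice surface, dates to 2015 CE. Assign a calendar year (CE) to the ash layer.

1161 CE

Total annual layers = 306 + 601 + 990 = 1897.
The ash layer sits at annual layer 1034 from the deep end, so 1897 − 1034 = 863 annual layers formed after it.
Removing the 9 false annual layers leaves 863 − 9 = 854 true annual layers beyond the ash layer.
Counting back 854 years from 2015 CE places the ash layer in 2015 − 854 = 1161 CE.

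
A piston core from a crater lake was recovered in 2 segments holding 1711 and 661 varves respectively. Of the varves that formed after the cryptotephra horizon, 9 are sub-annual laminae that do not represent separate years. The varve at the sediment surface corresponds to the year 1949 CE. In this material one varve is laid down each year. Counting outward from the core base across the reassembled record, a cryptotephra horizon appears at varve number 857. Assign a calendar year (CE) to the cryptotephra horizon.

443 CE

Total varves = 1711 + 661 = 2372.
2372 − 857 = 1515 varves lie beyond the cryptotephra horizon toward the sediment surface.
1515 − 9 false = 1506 true varves after the cryptotephra horizon.
The varve at the sediment surface is 1949 CE, so the cryptotephra horizon dates to 1949 − 1506 = 443 CE.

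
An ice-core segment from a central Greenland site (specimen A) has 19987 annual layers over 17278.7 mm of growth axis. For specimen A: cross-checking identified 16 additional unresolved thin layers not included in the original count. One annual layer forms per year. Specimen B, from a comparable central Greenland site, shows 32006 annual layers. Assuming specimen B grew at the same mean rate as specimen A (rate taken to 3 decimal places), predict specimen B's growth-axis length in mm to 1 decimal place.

Specimen A: true annual layer count = 19987 + 16 = 20003.
A: Extension rate ≈ 17278.7 / 20003 = 0.864 mm/yr.
For B, 0.864 mm/year × 32006 years = 27653.2 mm.

27653.2 mm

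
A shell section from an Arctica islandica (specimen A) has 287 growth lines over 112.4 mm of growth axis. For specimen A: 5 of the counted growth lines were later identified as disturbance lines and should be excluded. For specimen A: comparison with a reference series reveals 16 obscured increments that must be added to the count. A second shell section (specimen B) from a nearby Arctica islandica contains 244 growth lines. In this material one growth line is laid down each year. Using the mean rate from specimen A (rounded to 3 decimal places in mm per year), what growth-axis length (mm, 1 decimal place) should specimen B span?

Specimen A: after corrections the count is 287 − 5 + 16 = 298 growth lines.
A: Extension rate ≈ 112.4 / 298 = 0.377 mm/year.
B's length ≈ 0.377 × 244 = 92.0 mm.

92.0 mm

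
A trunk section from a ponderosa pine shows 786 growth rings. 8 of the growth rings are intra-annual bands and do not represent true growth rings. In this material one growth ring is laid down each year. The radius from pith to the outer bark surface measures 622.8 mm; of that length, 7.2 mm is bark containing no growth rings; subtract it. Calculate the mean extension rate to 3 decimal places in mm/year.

After corrections the count is 786 − 8 = 778 growth rings.
The growth record spans 622.8 − 7.2 = 615.6 mm.
615.6 mm over 778 years gives 615.6 / 778 ≈ 0.791 mm/year.

0.791 mm/year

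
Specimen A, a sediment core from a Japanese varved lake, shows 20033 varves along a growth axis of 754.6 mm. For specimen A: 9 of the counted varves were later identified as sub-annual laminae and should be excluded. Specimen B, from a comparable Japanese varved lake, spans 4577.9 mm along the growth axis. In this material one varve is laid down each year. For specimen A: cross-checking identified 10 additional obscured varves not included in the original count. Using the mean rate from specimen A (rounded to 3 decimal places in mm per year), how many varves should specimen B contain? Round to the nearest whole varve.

Specimen A: after corrections the count is 20033 − 9 + 10 = 20034 varves.
A: Extension rate ≈ 754.6 / 20034 = 0.038 mm/year.
B spans 4577.9 / 0.038 = 120471.05 years ≈ 120471 varves.

120471 varves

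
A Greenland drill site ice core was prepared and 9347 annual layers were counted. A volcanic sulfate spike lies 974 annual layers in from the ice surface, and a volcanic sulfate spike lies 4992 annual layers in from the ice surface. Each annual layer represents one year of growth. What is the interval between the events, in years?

4018 yr

4992 − 974 = 4018 annual layers lie between the two events.
At one annual layer per year, 4018 years elapsed between them.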